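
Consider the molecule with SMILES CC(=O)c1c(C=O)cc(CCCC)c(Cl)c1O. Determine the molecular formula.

Walk through each heavy atom and fill implicit hydrogens from standard valence (C 4, N 3, O 2, S 2, halogen 1); for lowercase aromatic atoms, an aromatic c carries 1 H when it has two neighbours and 0 H with three, and aromatic n carries 0 H:
  atom 1: C, bond orders sum to 1 (valence 4) → 3 H
  atom 2: C, bond orders sum to 4 (valence 4) → 0 H
  atom 3: O, bond orders sum to 2 (valence 2) → 0 H
  atom 4: aromatic c, 3 neighbours → 0 H
  atom 5: aromatic c, 3 neighbours → 0 H
  atom 6: C, bond orders sum to 3 (valence 4) → 1 H
  atom 7: O, bond orders sum to 2 (valence 2) → 0 H
  atom 8: aromatic c, 2 neighbours → 1 H
  atom 9: aromatic c, 3 neighbours → 0 H
  atom 10: C, bond orders sum to 2 (valence 4) → 2 H
  atom 11: C, bond orders sum to 2 (valence 4) → 2 H
  atom 12: C, bond orders sum to 2 (valence 4) → 2 H
  atom 13: C, bond orders sum to 1 (valence 4) → 3 H
  atom 14: aromatic c, 3 neighbours → 0 H
  atom 15: Cl (halogen, monovalent) → 0 H
  atom 16: aromatic c, 3 neighbours → 0 H
  atom 17: O, bond orders sum to 1 (valence 2) → 1 H
Totals → C:13, H:15, Cl:1, O:3.

C13H15ClO3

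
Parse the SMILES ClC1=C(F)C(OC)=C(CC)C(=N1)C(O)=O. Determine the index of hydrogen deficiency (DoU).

5

Molecular formula: C9H9ClFNO3.
DoU = (2C + 2 + N − H − X) / 2, where X is the halogen count and O/S are ignored.
    = (2·9 + 2 + 1 − 9 − 2) / 2 = 10 / 2 = 5.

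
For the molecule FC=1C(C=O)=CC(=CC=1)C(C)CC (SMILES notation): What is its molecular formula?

Walk through each heavy atom and fill implicit hydrogens from standard valence (C 4, N 3, O 2, S 2, halogen 1):
  atom 1: F (halogen, monovalent) → 0 H
  atom 2: C, bond orders sum to 4 (valence 4) → 0 H
  atom 3: C, bond orders sum to 4 (valence 4) → 0 H
  atom 4: C, bond orders sum to 3 (valence 4) → 1 H
  atom 5: O, bond orders sum to 2 (valence 2) → 0 H
  atom 6: C, bond orders sum to 3 (valence 4) → 1 H
  atom 7: C, bond orders sum to 4 (valence 4) → 0 H
  atom 8: C, bond orders sum to 3 (valence 4) → 1 H
  atom 9: C, bond orders sum to 3 (valence 4) → 1 H
  atom 10: C, bond orders sum to 3 (valence 4) → 1 H
  atom 11: C, bond orders sum to 1 (valence 4) → 3 H
  atom 12: C, bond orders sum to 2 (valence 4) → 2 H
  atom 13: C, bond orders sum to 1 (valence 4) → 3 H
Totals → C:11, H:13, F:1, O:1.
In Hill order: C11H13FO.

C11H13FO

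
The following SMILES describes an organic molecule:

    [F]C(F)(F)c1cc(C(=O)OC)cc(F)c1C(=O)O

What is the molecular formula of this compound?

Walk through each heavy atom and fill implicit hydrogens from standard valence (C 4, N 3, O 2, S 2, halogen 1); for lowercase aromatic atoms, an aromatic c carries 1 H when it has two neighbours and 0 H with three, and aromatic n carries 0 H:
  atom 1: F with explicit H count 0
  atom 2: C, bond orders sum to 4 (valence 4) → 0 H
  atom 3: F (halogen, monovalent) → 0 H
  atom 4: F (halogen, monovalent) → 0 H
  atom 5: aromatic c, 3 neighbours → 0 H
  atom 6: aromatic c, 2 neighbours → 1 H
  atom 7: aromatic c, 3 neighbours → 0 H
  atom 8: C, bond orders sum to 4 (valence 4) → 0 H
  atom 9: O, bond orders sum to 2 (valence 2) → 0 H
  atom 10: O, bond orders sum to 2 (valence 2) → 0 H
  atom 11: C, bond orders sum to 1 (valence 4) → 3 H
  atom 12: aromatic c, 2 neighbours → 1 H
  atom 13: aromatic c, 3 neighbours → 0 H
  atom 14: F (halogen, monovalent) → 0 H
  atom 15: aromatic c, 3 neighbours → 0 H
  atom 16: C, bond orders sum to 4 (valence 4) → 0 H
  atom 17: O, bond orders sum to 2 (valence 2) → 0 H
  atom 18: O, bond orders sum to 1 (valence 2) → 1 H
Totals → C:10, H:6, F:4, O:4.

C10H6F4O4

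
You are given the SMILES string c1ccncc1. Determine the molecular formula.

Walk through each heavy atom and fill implicit hydrogens from standard valence (C 4, N 3, O 2, S 2, halogen 1); for lowercase aromatic atoms, an aromatic c carries 1 H when it has two neighbours and 0 H with three, and aromatic n carries 0 H:
  atom 1: aromatic c, 2 neighbours → 1 H
  atom 2: aromatic c, 2 neighbours → 1 H
  atom 3: aromatic c, 2 neighbours → 1 H
  atom 4: aromatic n, 2 neighbours → 0 H
  atom 5: aromatic c, 2 neighbours → 1 H
  atom 6: aromatic c, 2 neighbours → 1 H
Totals → C:5, H:5, N:1.
In Hill order: C5H5N.

C5H5N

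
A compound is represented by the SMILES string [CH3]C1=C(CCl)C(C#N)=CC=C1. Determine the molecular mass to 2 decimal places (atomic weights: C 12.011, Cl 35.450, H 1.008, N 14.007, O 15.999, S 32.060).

First, the molecular formula is C9H8ClN (counting implicit H from valence).
  C: 9 × 12.011 = 108.099
  Cl: 1 × 35.450 = 35.450
  H: 8 × 1.008 = 8.064
  N: 1 × 14.007 = 14.007
Sum: 9×12.011 + 1×35.450 + 8×1.008 + 1×14.007 = 165.620 → 165.62 g/mol.

165.62 g/mol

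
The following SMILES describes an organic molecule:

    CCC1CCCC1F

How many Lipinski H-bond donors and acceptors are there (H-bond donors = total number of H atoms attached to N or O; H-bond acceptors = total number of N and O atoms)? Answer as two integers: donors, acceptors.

0, 0

Donors: find every N or O and count the H atoms it carries.
  (no N or O atoms present)
Lipinski HBD = 0.
Acceptors: N atoms = 0, O atoms = 0 → HBA = 0.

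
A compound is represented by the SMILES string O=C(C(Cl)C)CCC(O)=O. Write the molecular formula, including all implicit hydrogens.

Walk through each heavy atom and fill implicit hydrogens from standard valence (C 4, N 3, O 2, S 2, halogen 1):
  atom 1: O, bond orders sum to 2 (valence 2) → 0 H
  atom 2: C, bond orders sum to 4 (valence 4) → 0 H
  atom 3: C, bond orders sum to 3 (valence 4) → 1 H
  atom 4: Cl (halogen, monovalent) → 0 H
  atom 5: C, bond orders sum to 1 (valence 4) → 3 H
  atom 6: C, bond orders sum to 2 (valence 4) → 2 H
  atom 7: C, bond orders sum to 2 (valence 4) → 2 H
  atom 8: C, bond orders sum to 4 (valence 4) → 0 H
  atom 9: O, bond orders sum to 1 (valence 2) → 1 H
  atom 10: O, bond orders sum to 2 (valence 2) → 0 H
Totals → C:6, H:9, Cl:1, O:3.
In Hill order: C6H9ClO3.

C6H9ClO3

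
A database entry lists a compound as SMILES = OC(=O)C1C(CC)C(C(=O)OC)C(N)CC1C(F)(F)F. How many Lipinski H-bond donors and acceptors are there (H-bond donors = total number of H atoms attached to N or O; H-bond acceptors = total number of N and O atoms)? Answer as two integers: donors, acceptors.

3, 5

Donors: find every N or O and count the H atoms it carries.
  atom 1 (O): bond orders sum to 1 → 1 H
  atom 3 (O): bond orders sum to 2 → 0 H
  atom 10 (O): bond orders sum to 2 → 0 H
  atom 11 (O): bond orders sum to 2 → 0 H
  atom 14 (N): bond orders sum to 1 → 2 H
Lipinski HBD = 3.
Acceptors: N atoms = 1, O atoms = 4 → HBA = 5.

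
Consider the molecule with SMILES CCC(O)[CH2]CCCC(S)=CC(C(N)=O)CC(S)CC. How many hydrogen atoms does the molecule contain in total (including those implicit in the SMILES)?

Walk through each heavy atom and fill implicit hydrogens from standard valence (C 4, N 3, O 2, S 2, halogen 1):
  atom 1: C, bond orders sum to 1 (valence 4) → 3 H
  atom 2: C, bond orders sum to 2 (valence 4) → 2 H
  atom 3: C, bond orders sum to 3 (valence 4) → 1 H
  atom 4: O, bond orders sum to 1 (valence 2) → 1 H
  atom 5: C with explicit H count 2
  atom 6: C, bond orders sum to 2 (valence 4) → 2 H
  atom 7: C, bond orders sum to 2 (valence 4) → 2 H
  atom 8: C, bond orders sum to 2 (valence 4) → 2 H
  atom 9: C, bond orders sum to 4 (valence 4) → 0 H
  atom 10: S, bond orders sum to 1 (valence 2) → 1 H
  atom 11: C, bond orders sum to 3 (valence 4) → 1 H
  atom 12: C, bond orders sum to 3 (valence 4) → 1 H
  atom 13: C, bond orders sum to 4 (valence 4) → 0 H
  atom 14: N, bond orders sum to 1 (valence 3) → 2 H
  atom 15: O, bond orders sum to 2 (valence 2) → 0 H
  atom 16: C, bond orders sum to 2 (valence 4) → 2 H
  atom 17: C, bond orders sum to 3 (valence 4) → 1 H
  atom 18: S, bond orders sum to 1 (valence 2) → 1 H
  atom 19: C, bond orders sum to 2 (valence 4) → 2 H
  atom 20: C, bond orders sum to 1 (valence 4) → 3 H
Total hydrogens: 29.

29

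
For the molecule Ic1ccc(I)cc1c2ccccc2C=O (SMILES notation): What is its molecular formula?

C13H8I2O

Walk through each heavy atom and fill implicit hydrogens from standard valence (C 4, N 3, O 2, S 2, halogen 1); for lowercase aromatic atoms, an aromatic c carries 1 H when it has two neighbours and 0 H with three, and aromatic n carries 0 H:
  atom 1: I (halogen, monovalent) → 0 H
  atom 2: aromatic c, 3 neighbours → 0 H
  atom 3: aromatic c, 2 neighbours → 1 H
  atom 4: aromatic c, 2 neighbours → 1 H
  atom 5: aromatic c, 3 neighbours → 0 H
  atom 6: I (halogen, monovalent) → 0 H
  atom 7: aromatic c, 2 neighbours → 1 H
  atom 8: aromatic c, 3 neighbours → 0 H
  atom 9: aromatic c, 3 neighbours → 0 H
  atom 10: aromatic c, 2 neighbours → 1 H
  atom 11: aromatic c, 2 neighbours → 1 H
  atom 12: aromatic c, 2 neighbours → 1 H
  atom 13: aromatic c, 2 neighbours → 1 H
  atom 14: aromatic c, 3 neighbours → 0 H
  atom 15: C, bond orders sum to 3 (valence 4) → 1 H
  atom 16: O, bond orders sum to 2 (valence 2) → 0 H
Totals → C:13, H:8, I:2, O:1.
In Hill order: C13H8I2O.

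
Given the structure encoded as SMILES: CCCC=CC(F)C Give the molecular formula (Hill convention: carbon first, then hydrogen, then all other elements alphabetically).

Walk through each heavy atom and fill implicit hydrogens from standard valence (C 4, N 3, O 2, S 2, halogen 1):
  atom 1: C, bond orders sum to 1 (valence 4) → 3 H
  atom 2: C, bond orders sum to 2 (valence 4) → 2 H
  atom 3: C, bond orders sum to 2 (valence 4) → 2 H
  atom 4: C, bond orders sum to 3 (valence 4) → 1 H
  atom 5: C, bond orders sum to 3 (valence 4) → 1 H
  atom 6: C, bond orders sum to 3 (valence 4) → 1 H
  atom 7: F (halogen, monovalent) → 0 H
  atom 8: C, bond orders sum to 1 (valence 4) → 3 H
Totals → C:7, H:13, F:1.

C7H13F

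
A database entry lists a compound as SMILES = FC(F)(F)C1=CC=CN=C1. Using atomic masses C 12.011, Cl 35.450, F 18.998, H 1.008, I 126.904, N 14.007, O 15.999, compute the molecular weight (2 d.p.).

First, the molecular formula is C6H4F3N (counting implicit H from valence).
  C: 6 × 12.011 = 72.066
  F: 3 × 18.998 = 56.994
  H: 4 × 1.008 = 4.032
  N: 1 × 14.007 = 14.007
Sum: 6×12.011 + 3×18.998 + 4×1.008 + 1×14.007 = 147.099 → 147.10 g/mol.

147.10 g/mol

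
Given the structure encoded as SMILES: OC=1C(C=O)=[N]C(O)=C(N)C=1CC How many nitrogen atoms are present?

Scan the SMILES for N atoms (remember two-letter symbols like Cl and Br are single atoms).
Nitrogen count: 2.

2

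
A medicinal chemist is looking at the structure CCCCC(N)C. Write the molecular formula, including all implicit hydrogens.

Walk through each heavy atom and fill implicit hydrogens from standard valence (C 4, N 3, O 2, S 2, halogen 1):
  atom 1: C, bond orders sum to 1 (valence 4) → 3 H
  atom 2: C, bond orders sum to 2 (valence 4) → 2 H
  atom 3: C, bond orders sum to 2 (valence 4) → 2 H
  atom 4: C, bond orders sum to 2 (valence 4) → 2 H
  atom 5: C, bond orders sum to 3 (valence 4) → 1 H
  atom 6: N, bond orders sum to 1 (valence 3) → 2 H
  atom 7: C, bond orders sum to 1 (valence 4) → 3 H
Totals → C:6, H:15, N:1.
In Hill order: C6H15N.

C6H15N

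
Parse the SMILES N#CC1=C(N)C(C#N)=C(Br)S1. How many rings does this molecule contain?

1

In SMILES, each pair of matching ring-closure digits denotes one ring-closing bond; the number of such bonds equals the number of independent rings.
Ring-closure bonds here: 1.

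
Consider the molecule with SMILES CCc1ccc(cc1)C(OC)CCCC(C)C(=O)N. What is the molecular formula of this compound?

C16H25NO2

Walk through each heavy atom and fill implicit hydrogens from standard valence (C 4, N 3, O 2, S 2, halogen 1); for lowercase aromatic atoms, an aromatic c carries 1 H when it has two neighbours and 0 H with three, and aromatic n carries 0 H:
  atom 1: C, bond orders sum to 1 (valence 4) → 3 H
  atom 2: C, bond orders sum to 2 (valence 4) → 2 H
  atom 3: aromatic c, 3 neighbours → 0 H
  atom 4: aromatic c, 2 neighbours → 1 H
  atom 5: aromatic c, 2 neighbours → 1 H
  atom 6: aromatic c, 3 neighbours → 0 H
  atom 7: aromatic c, 2 neighbours → 1 H
  atom 8: aromatic c, 2 neighbours → 1 H
  atom 9: C, bond orders sum to 3 (valence 4) → 1 H
  atom 10: O, bond orders sum to 2 (valence 2) → 0 H
  atom 11: C, bond orders sum to 1 (valence 4) → 3 H
  atom 12: C, bond orders sum to 2 (valence 4) → 2 H
  atom 13: C, bond orders sum to 2 (valence 4) → 2 H
  atom 14: C, bond orders sum to 2 (valence 4) → 2 H
  atom 15: C, bond orders sum to 3 (valence 4) → 1 H
  atom 16: C, bond orders sum to 1 (valence 4) → 3 H
  atom 17: C, bond orders sum to 4 (valence 4) → 0 H
  atom 18: O, bond orders sum to 2 (valence 2) → 0 H
  atom 19: N, bond orders sum to 1 (valence 3) → 2 H
Totals → C:16, H:25, N:1, O:2.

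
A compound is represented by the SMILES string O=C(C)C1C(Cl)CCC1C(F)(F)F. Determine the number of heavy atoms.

Every atom symbol written in the SMILES (organic subset) is one heavy atom; implicit H are not written.
Heavy atoms by element → C:8, Cl:1, F:3, O:1.
Total: 13.

13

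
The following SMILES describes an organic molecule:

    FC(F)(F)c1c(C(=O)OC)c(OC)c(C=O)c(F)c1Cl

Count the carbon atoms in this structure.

Count every carbon token in the SMILES (each C, including those in ring-closure positions and inside branches).
Carbon count: 11.

11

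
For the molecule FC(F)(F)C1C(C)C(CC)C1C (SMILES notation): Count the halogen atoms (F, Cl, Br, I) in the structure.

Halogen atoms appear at heavy-atom positions 1, 3, 4 (3×F).
Halogen count: 3.

3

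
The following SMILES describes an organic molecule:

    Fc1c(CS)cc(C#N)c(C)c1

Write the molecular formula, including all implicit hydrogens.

C9H8FNS

Walk through each heavy atom and fill implicit hydrogens from standard valence (C 4, N 3, O 2, S 2, halogen 1); for lowercase aromatic atoms, an aromatic c carries 1 H when it has two neighbours and 0 H with three, and aromatic n carries 0 H:
  atom 1: F (halogen, monovalent) → 0 H
  atom 2: aromatic c, 3 neighbours → 0 H
  atom 3: aromatic c, 3 neighbours → 0 H
  atom 4: C, bond orders sum to 2 (valence 4) → 2 H
  atom 5: S, bond orders sum to 1 (valence 2) → 1 H
  atom 6: aromatic c, 2 neighbours → 1 H
  atom 7: aromatic c, 3 neighbours → 0 H
  atom 8: C, bond orders sum to 4 (valence 4) → 0 H
  atom 9: N, bond orders sum to 3 (valence 3) → 0 H
  atom 10: aromatic c, 3 neighbours → 0 H
  atom 11: C, bond orders sum to 1 (valence 4) → 3 H
  atom 12: aromatic c, 2 neighbours → 1 H
Totals → C:9, H:8, F:1, N:1, S:1.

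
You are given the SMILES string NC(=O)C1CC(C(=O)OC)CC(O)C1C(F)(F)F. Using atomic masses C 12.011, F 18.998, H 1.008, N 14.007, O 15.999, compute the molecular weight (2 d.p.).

First, the molecular formula is C10H14F3NO4 (counting implicit H from valence).
  C: 10 × 12.011 = 120.110
  F: 3 × 18.998 = 56.994
  H: 14 × 1.008 = 14.112
  N: 1 × 14.007 = 14.007
  O: 4 × 15.999 = 63.996
Sum: 10×12.011 + 3×18.998 + 14×1.008 + 1×14.007 + 4×15.999 = 269.219 → 269.22 g/mol.

269.22 g/mol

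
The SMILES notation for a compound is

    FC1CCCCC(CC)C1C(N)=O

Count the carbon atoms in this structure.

Count every carbon token in the SMILES (each C, including those in ring-closure positions and inside branches).
Carbon count: 10.

10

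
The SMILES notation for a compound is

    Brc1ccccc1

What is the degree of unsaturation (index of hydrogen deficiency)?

Molecular formula: C6H5Br.
DoU = (2C + 2 + N − H − X) / 2, where X is the halogen count and O/S are ignored.
    = (2·6 + 2 + 0 − 5 − 1) / 2 = 8 / 2 = 4.

4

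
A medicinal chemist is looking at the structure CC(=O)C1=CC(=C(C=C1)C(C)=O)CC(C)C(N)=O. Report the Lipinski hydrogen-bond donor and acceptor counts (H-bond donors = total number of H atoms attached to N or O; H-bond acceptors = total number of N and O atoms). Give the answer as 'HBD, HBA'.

2, 4

Donors: find every N or O and count the H atoms it carries.
  atom 3 (O): bond orders sum to 2 → 0 H
  atom 12 (O): bond orders sum to 2 → 0 H
  atom 17 (N): bond orders sum to 1 → 2 H
  atom 18 (O): bond orders sum to 2 → 0 H
Lipinski HBD = 2.
Acceptors: N atoms = 1, O atoms = 3 → HBA = 4.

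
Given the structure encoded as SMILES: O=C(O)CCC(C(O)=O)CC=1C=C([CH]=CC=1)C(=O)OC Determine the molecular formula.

C14H16O6

Walk through each heavy atom and fill implicit hydrogens from standard valence (C 4, N 3, O 2, S 2, halogen 1):
  atom 1: O, bond orders sum to 2 (valence 2) → 0 H
  atom 2: C, bond orders sum to 4 (valence 4) → 0 H
  atom 3: O, bond orders sum to 1 (valence 2) → 1 H
  atom 4: C, bond orders sum to 2 (valence 4) → 2 H
  atom 5: C, bond orders sum to 2 (valence 4) → 2 H
  atom 6: C, bond orders sum to 3 (valence 4) → 1 H
  atom 7: C, bond orders sum to 4 (valence 4) → 0 H
  atom 8: O, bond orders sum to 1 (valence 2) → 1 H
  atom 9: O, bond orders sum to 2 (valence 2) → 0 H
  atom 10: C, bond orders sum to 2 (valence 4) → 2 H
  atom 11: C, bond orders sum to 4 (valence 4) → 0 H
  atom 12: C, bond orders sum to 3 (valence 4) → 1 H
  atom 13: C, bond orders sum to 4 (valence 4) → 0 H
  atom 14: C with explicit H count 1
  atom 15: C, bond orders sum to 3 (valence 4) → 1 H
  atom 16: C, bond orders sum to 3 (valence 4) → 1 H
  atom 17: C, bond orders sum to 4 (valence 4) → 0 H
  atom 18: O, bond orders sum to 2 (valence 2) → 0 H
  atom 19: O, bond orders sum to 2 (valence 2) → 0 H
  atom 20: C, bond orders sum to 1 (valence 4) → 3 H
Totals → C:14, H:16, O:6.
In Hill order: C14H16O6.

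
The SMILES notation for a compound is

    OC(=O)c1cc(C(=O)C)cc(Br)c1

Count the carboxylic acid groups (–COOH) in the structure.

1

The carboxylic acid motif appears at heavy-atom position 2 in the SMILES.
Other groups present: 1 ketone.
Carboxylic acid count: 1.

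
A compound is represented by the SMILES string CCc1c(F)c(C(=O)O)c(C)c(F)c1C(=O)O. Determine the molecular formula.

C11H10F2O4

Walk through each heavy atom and fill implicit hydrogens from standard valence (C 4, N 3, O 2, S 2, halogen 1); for lowercase aromatic atoms, an aromatic c carries 1 H when it has two neighbours and 0 H with three, and aromatic n carries 0 H:
  atom 1: C, bond orders sum to 1 (valence 4) → 3 H
  atom 2: C, bond orders sum to 2 (valence 4) → 2 H
  atom 3: aromatic c, 3 neighbours → 0 H
  atom 4: aromatic c, 3 neighbours → 0 H
  atom 5: F (halogen, monovalent) → 0 H
  atom 6: aromatic c, 3 neighbours → 0 H
  atom 7: C, bond orders sum to 4 (valence 4) → 0 H
  atom 8: O, bond orders sum to 2 (valence 2) → 0 H
  atom 9: O, bond orders sum to 1 (valence 2) → 1 H
  atom 10: aromatic c, 3 neighbours → 0 H
  atom 11: C, bond orders sum to 1 (valence 4) → 3 H
  atom 12: aromatic c, 3 neighbours → 0 H
  atom 13: F (halogen, monovalent) → 0 H
  atom 14: aromatic c, 3 neighbours → 0 H
  atom 15: C, bond orders sum to 4 (valence 4) → 0 H
  atom 16: O, bond orders sum to 2 (valence 2) → 0 H
  atom 17: O, bond orders sum to 1 (valence 2) → 1 H
Totals → C:11, H:10, F:2, O:4.
In Hill order: C11H10F2O4.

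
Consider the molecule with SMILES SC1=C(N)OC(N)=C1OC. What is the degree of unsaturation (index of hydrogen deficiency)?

3

Degree of unsaturation = (number of rings) + (number of π bonds).
Ring closures in the SMILES: 1.
π bonds: 2 double bonds (each 1 DoU) → 2 DoU from unsaturation.
Total DoU = 1 + 2 = 3.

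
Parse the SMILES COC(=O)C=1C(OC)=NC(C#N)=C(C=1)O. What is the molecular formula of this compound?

C9H8N2O4

Walk through each heavy atom and fill implicit hydrogens from standard valence (C 4, N 3, O 2, S 2, halogen 1):
  atom 1: C, bond orders sum to 1 (valence 4) → 3 H
  atom 2: O, bond orders sum to 2 (valence 2) → 0 H
  atom 3: C, bond orders sum to 4 (valence 4) → 0 H
  atom 4: O, bond orders sum to 2 (valence 2) → 0 H
  atom 5: C, bond orders sum to 4 (valence 4) → 0 H
  atom 6: C, bond orders sum to 4 (valence 4) → 0 H
  atom 7: O, bond orders sum to 2 (valence 2) → 0 H
  atom 8: C, bond orders sum to 1 (valence 4) → 3 H
  atom 9: N, bond orders sum to 3 (valence 3) → 0 H
  atom 10: C, bond orders sum to 4 (valence 4) → 0 H
  atom 11: C, bond orders sum to 4 (valence 4) → 0 H
  atom 12: N, bond orders sum to 3 (valence 3) → 0 H
  atom 13: C, bond orders sum to 4 (valence 4) → 0 H
  atom 14: C, bond orders sum to 3 (valence 4) → 1 H
  atom 15: O, bond orders sum to 1 (valence 2) → 1 H
Totals → C:9, H:8, N:2, O:4.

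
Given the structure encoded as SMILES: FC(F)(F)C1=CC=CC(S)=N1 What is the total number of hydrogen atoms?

4

Walk through each heavy atom and fill implicit hydrogens from standard valence (C 4, N 3, O 2, S 2, halogen 1):
  atom 1: F (halogen, monovalent) → 0 H
  atom 2: C, bond orders sum to 4 (valence 4) → 0 H
  atom 3: F (halogen, monovalent) → 0 H
  atom 4: F (halogen, monovalent) → 0 H
  atom 5: C, bond orders sum to 4 (valence 4) → 0 H
  atom 6: C, bond orders sum to 3 (valence 4) → 1 H
  atom 7: C, bond orders sum to 3 (valence 4) → 1 H
  atom 8: C, bond orders sum to 3 (valence 4) → 1 H
  atom 9: C, bond orders sum to 4 (valence 4) → 0 H
  atom 10: S, bond orders sum to 1 (valence 2) → 1 H
  atom 11: N, bond orders sum to 3 (valence 3) → 0 H
Total hydrogens: 4.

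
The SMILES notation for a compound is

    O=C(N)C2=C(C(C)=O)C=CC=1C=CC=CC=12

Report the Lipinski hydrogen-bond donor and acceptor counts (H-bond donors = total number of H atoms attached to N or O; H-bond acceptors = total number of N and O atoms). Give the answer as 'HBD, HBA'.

Donors: find every N or O and count the H atoms it carries.
  atom 1 (O): bond orders sum to 2 → 0 H
  atom 3 (N): bond orders sum to 1 → 2 H
  atom 8 (O): bond orders sum to 2 → 0 H
Lipinski HBD = 2.
Acceptors: N atoms = 1, O atoms = 2 → HBA = 3.

2, 3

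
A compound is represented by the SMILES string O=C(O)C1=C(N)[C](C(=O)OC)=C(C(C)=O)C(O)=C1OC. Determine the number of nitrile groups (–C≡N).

Scan the SMILES for the nitrile motif — none present.
Groups that are present: 1 carboxylic acid, 1 ester, 1 ether, 1 hydroxyl, 1 ketone, 1 primary amine.

0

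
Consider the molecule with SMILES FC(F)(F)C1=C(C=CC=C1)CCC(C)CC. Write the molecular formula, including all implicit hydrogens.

C13H17F3

Walk through each heavy atom and fill implicit hydrogens from standard valence (C 4, N 3, O 2, S 2, halogen 1):
  atom 1: F (halogen, monovalent) → 0 H
  atom 2: C, bond orders sum to 4 (valence 4) → 0 H
  atom 3: F (halogen, monovalent) → 0 H
  atom 4: F (halogen, monovalent) → 0 H
  atom 5: C, bond orders sum to 4 (valence 4) → 0 H
  atom 6: C, bond orders sum to 4 (valence 4) → 0 H
  atom 7: C, bond orders sum to 3 (valence 4) → 1 H
  atom 8: C, bond orders sum to 3 (valence 4) → 1 H
  atom 9: C, bond orders sum to 3 (valence 4) → 1 H
  atom 10: C, bond orders sum to 3 (valence 4) → 1 H
  atom 11: C, bond orders sum to 2 (valence 4) → 2 H
  atom 12: C, bond orders sum to 2 (valence 4) → 2 H
  atom 13: C, bond orders sum to 3 (valence 4) → 1 H
  atom 14: C, bond orders sum to 1 (valence 4) → 3 H
  atom 15: C, bond orders sum to 2 (valence 4) → 2 H
  atom 16: C, bond orders sum to 1 (valence 4) → 3 H
Totals → C:13, H:17, F:3.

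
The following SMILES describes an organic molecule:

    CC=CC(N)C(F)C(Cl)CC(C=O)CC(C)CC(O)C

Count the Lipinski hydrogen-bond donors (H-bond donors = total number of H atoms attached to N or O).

Donors: find every N or O and count the H atoms it carries.
  atom 5 (N): bond orders sum to 1 → 2 H
  atom 13 (O): bond orders sum to 2 → 0 H
  atom 19 (O): bond orders sum to 1 → 1 H
Lipinski HBD = 3.

3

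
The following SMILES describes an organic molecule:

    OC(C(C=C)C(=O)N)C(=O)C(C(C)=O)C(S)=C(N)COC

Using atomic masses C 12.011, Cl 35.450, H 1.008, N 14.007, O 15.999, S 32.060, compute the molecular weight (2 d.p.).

316.37 g/mol

First, the molecular formula is C13H20N2O5S (counting implicit H from valence).
  C: 13 × 12.011 = 156.143
  H: 20 × 1.008 = 20.160
  N: 2 × 14.007 = 28.014
  O: 5 × 15.999 = 79.995
  S: 1 × 32.060 = 32.060
Sum: 13×12.011 + 20×1.008 + 2×14.007 + 5×15.999 + 1×32.060 = 316.372 → 316.37 g/mol.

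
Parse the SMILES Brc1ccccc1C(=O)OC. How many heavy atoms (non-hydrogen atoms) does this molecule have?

Every atom symbol written in the SMILES (organic subset) is one heavy atom; implicit H are not written.
Heavy atoms by element → Br:1, C:8, O:2.
Total: 11.

11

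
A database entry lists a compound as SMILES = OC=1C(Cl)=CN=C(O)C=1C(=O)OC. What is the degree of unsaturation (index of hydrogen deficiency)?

5

Molecular formula: C7H6ClNO4.
DoU = (2C + 2 + N − H − X) / 2, where X is the halogen count and O/S are ignored.
    = (2·7 + 2 + 1 − 6 − 1) / 2 = 10 / 2 = 5.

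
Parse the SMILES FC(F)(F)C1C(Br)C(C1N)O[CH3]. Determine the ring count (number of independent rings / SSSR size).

In SMILES, each pair of matching ring-closure digits denotes one ring-closing bond; the number of such bonds equals the number of independent rings.
Ring-closure bonds here: 1.

1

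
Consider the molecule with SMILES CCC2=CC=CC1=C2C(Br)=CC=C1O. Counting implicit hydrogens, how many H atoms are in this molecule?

Walk through each heavy atom and fill implicit hydrogens from standard valence (C 4, N 3, O 2, S 2, halogen 1):
  atom 1: C, bond orders sum to 1 (valence 4) → 3 H
  atom 2: C, bond orders sum to 2 (valence 4) → 2 H
  atom 3: C, bond orders sum to 4 (valence 4) → 0 H
  atom 4: C, bond orders sum to 3 (valence 4) → 1 H
  atom 5: C, bond orders sum to 3 (valence 4) → 1 H
  atom 6: C, bond orders sum to 3 (valence 4) → 1 H
  atom 7: C, bond orders sum to 4 (valence 4) → 0 H
  atom 8: C, bond orders sum to 4 (valence 4) → 0 H
  atom 9: C, bond orders sum to 4 (valence 4) → 0 H
  atom 10: Br (halogen, monovalent) → 0 H
  atom 11: C, bond orders sum to 3 (valence 4) → 1 H
  atom 12: C, bond orders sum to 3 (valence 4) → 1 H
  atom 13: C, bond orders sum to 4 (valence 4) → 0 H
  atom 14: O, bond orders sum to 1 (valence 2) → 1 H
Total hydrogens: 11.

11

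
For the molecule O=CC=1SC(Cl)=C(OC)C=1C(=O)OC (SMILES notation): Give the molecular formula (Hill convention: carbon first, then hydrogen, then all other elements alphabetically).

Walk through each heavy atom and fill implicit hydrogens from standard valence (C 4, N 3, O 2, S 2, halogen 1):
  atom 1: O, bond orders sum to 2 (valence 2) → 0 H
  atom 2: C, bond orders sum to 3 (valence 4) → 1 H
  atom 3: C, bond orders sum to 4 (valence 4) → 0 H
  atom 4: S, bond orders sum to 2 (valence 2) → 0 H
  atom 5: C, bond orders sum to 4 (valence 4) → 0 H
  atom 6: Cl (halogen, monovalent) → 0 H
  atom 7: C, bond orders sum to 4 (valence 4) → 0 H
  atom 8: O, bond orders sum to 2 (valence 2) → 0 H
  atom 9: C, bond orders sum to 1 (valence 4) → 3 H
  atom 10: C, bond orders sum to 4 (valence 4) → 0 H
  atom 11: C, bond orders sum to 4 (valence 4) → 0 H
  atom 12: O, bond orders sum to 2 (valence 2) → 0 H
  atom 13: O, bond orders sum to 2 (valence 2) → 0 H
  atom 14: C, bond orders sum to 1 (valence 4) → 3 H
Totals → C:8, H:7, Cl:1, O:4, S:1.

C8H7ClO4S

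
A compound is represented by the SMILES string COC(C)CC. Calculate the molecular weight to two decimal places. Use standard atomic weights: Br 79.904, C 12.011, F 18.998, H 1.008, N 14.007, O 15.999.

88.15 g/mol

First, the molecular formula is C5H12O (counting implicit H from valence).
  C: 5 × 12.011 = 60.055
  H: 12 × 1.008 = 12.096
  O: 1 × 15.999 = 15.999
Sum: 5×12.011 + 12×1.008 + 1×15.999 = 88.150 → 88.15 g/mol.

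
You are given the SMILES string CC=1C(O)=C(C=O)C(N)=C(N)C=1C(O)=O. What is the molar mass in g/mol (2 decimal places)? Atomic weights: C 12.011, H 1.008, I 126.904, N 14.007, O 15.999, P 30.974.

First, the molecular formula is C9H10N2O4 (counting implicit H from valence).
  C: 9 × 12.011 = 108.099
  H: 10 × 1.008 = 10.080
  N: 2 × 14.007 = 28.014
  O: 4 × 15.999 = 63.996
Sum: 9×12.011 + 10×1.008 + 2×14.007 + 4×15.999 = 210.189 → 210.19 g/mol.

210.19 g/mol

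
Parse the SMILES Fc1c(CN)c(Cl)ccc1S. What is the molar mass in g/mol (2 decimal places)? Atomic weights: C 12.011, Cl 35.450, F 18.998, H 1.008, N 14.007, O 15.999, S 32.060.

First, the molecular formula is C7H7ClFNS (counting implicit H from valence).
  C: 7 × 12.011 = 84.077
  Cl: 1 × 35.450 = 35.450
  F: 1 × 18.998 = 18.998
  H: 7 × 1.008 = 7.056
  N: 1 × 14.007 = 14.007
  S: 1 × 32.060 = 32.060
Sum: 7×12.011 + 1×35.450 + 1×18.998 + 7×1.008 + 1×14.007 + 1×32.060 = 191.648 → 191.65 g/mol.

191.65 g/mol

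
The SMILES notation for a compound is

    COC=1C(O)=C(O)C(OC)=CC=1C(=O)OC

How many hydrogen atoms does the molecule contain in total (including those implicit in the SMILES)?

Walk through each heavy atom and fill implicit hydrogens from standard valence (C 4, N 3, O 2, S 2, halogen 1):
  atom 1: C, bond orders sum to 1 (valence 4) → 3 H
  atom 2: O, bond orders sum to 2 (valence 2) → 0 H
  atom 3: C, bond orders sum to 4 (valence 4) → 0 H
  atom 4: C, bond orders sum to 4 (valence 4) → 0 H
  atom 5: O, bond orders sum to 1 (valence 2) → 1 H
  atom 6: C, bond orders sum to 4 (valence 4) → 0 H
  atom 7: O, bond orders sum to 1 (valence 2) → 1 H
  atom 8: C, bond orders sum to 4 (valence 4) → 0 H
  atom 9: O, bond orders sum to 2 (valence 2) → 0 H
  atom 10: C, bond orders sum to 1 (valence 4) → 3 H
  atom 11: C, bond orders sum to 3 (valence 4) → 1 H
  atom 12: C, bond orders sum to 4 (valence 4) → 0 H
  atom 13: C, bond orders sum to 4 (valence 4) → 0 H
  atom 14: O, bond orders sum to 2 (valence 2) → 0 H
  atom 15: O, bond orders sum to 2 (valence 2) → 0 H
  atom 16: C, bond orders sum to 1 (valence 4) → 3 H
Total hydrogens: 12.

12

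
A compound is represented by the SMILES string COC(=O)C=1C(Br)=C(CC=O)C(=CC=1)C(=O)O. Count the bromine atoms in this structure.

Scan the SMILES for Br atoms (remember two-letter symbols like Cl and Br are single atoms).
Bromine count: 1.

1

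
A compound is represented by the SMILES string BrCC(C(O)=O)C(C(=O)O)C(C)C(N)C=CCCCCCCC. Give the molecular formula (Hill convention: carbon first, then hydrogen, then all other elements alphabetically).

Walk through each heavy atom and fill implicit hydrogens from standard valence (C 4, N 3, O 2, S 2, halogen 1):
  atom 1: Br (halogen, monovalent) → 0 H
  atom 2: C, bond orders sum to 2 (valence 4) → 2 H
  atom 3: C, bond orders sum to 3 (valence 4) → 1 H
  atom 4: C, bond orders sum to 4 (valence 4) → 0 H
  atom 5: O, bond orders sum to 1 (valence 2) → 1 H
  atom 6: O, bond orders sum to 2 (valence 2) → 0 H
  atom 7: C, bond orders sum to 3 (valence 4) → 1 H
  atom 8: C, bond orders sum to 4 (valence 4) → 0 H
  atom 9: O, bond orders sum to 2 (valence 2) → 0 H
  atom 10: O, bond orders sum to 1 (valence 2) → 1 H
  atom 11: C, bond orders sum to 3 (valence 4) → 1 H
  atom 12: C, bond orders sum to 1 (valence 4) → 3 H
  atom 13: C, bond orders sum to 3 (valence 4) → 1 H
  atom 14: N, bond orders sum to 1 (valence 3) → 2 H
  atom 15: C, bond orders sum to 3 (valence 4) → 1 H
  atom 16: C, bond orders sum to 3 (valence 4) → 1 H
  atom 17: C, bond orders sum to 2 (valence 4) → 2 H
  atom 18: C, bond orders sum to 2 (valence 4) → 2 H
  atom 19: C, bond orders sum to 2 (valence 4) → 2 H
  atom 20: C, bond orders sum to 2 (valence 4) → 2 H
  atom 21: C, bond orders sum to 2 (valence 4) → 2 H
  atom 22: C, bond orders sum to 2 (valence 4) → 2 H
  atom 23: C, bond orders sum to 1 (valence 4) → 3 H
Totals → C:17, H:30, Br:1, N:1, O:4.

C17H30BrNO4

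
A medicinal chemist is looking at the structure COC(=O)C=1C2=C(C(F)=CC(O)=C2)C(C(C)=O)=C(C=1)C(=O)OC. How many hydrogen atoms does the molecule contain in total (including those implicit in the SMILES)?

Walk through each heavy atom and fill implicit hydrogens from standard valence (C 4, N 3, O 2, S 2, halogen 1):
  atom 1: C, bond orders sum to 1 (valence 4) → 3 H
  atom 2: O, bond orders sum to 2 (valence 2) → 0 H
  atom 3: C, bond orders sum to 4 (valence 4) → 0 H
  atom 4: O, bond orders sum to 2 (valence 2) → 0 H
  atom 5: C, bond orders sum to 4 (valence 4) → 0 H
  atom 6: C, bond orders sum to 4 (valence 4) → 0 H
  atom 7: C, bond orders sum to 4 (valence 4) → 0 H
  atom 8: C, bond orders sum to 4 (valence 4) → 0 H
  atom 9: F (halogen, monovalent) → 0 H
  atom 10: C, bond orders sum to 3 (valence 4) → 1 H
  atom 11: C, bond orders sum to 4 (valence 4) → 0 H
  atom 12: O, bond orders sum to 1 (valence 2) → 1 H
  atom 13: C, bond orders sum to 3 (valence 4) → 1 H
  atom 14: C, bond orders sum to 4 (valence 4) → 0 H
  atom 15: C, bond orders sum to 4 (valence 4) → 0 H
  atom 16: C, bond orders sum to 1 (valence 4) → 3 H
  atom 17: O, bond orders sum to 2 (valence 2) → 0 H
  atom 18: C, bond orders sum to 4 (valence 4) → 0 H
  atom 19: C, bond orders sum to 3 (valence 4) → 1 H
  atom 20: C, bond orders sum to 4 (valence 4) → 0 H
  atom 21: O, bond orders sum to 2 (valence 2) → 0 H
  atom 22: O, bond orders sum to 2 (valence 2) → 0 H
  atom 23: C, bond orders sum to 1 (valence 4) → 3 H
Total hydrogens: 13.

13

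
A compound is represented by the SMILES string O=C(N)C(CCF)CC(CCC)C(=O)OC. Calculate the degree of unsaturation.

2

Degree of unsaturation = (number of rings) + (number of π bonds).
Ring closures in the SMILES: 0.
π bonds: 2 double bonds (each 1 DoU) → 2 DoU from unsaturation.
Total DoU = 0 + 2 = 2.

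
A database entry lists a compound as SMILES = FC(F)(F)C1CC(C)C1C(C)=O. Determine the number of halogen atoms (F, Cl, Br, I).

Halogen atoms appear at heavy-atom positions 1, 3, 4 (3×F).
Other groups present: 1 ketone.
Halogen count: 3.

3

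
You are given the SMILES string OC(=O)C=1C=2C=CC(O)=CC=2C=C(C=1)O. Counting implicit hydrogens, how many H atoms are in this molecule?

Walk through each heavy atom and fill implicit hydrogens from standard valence (C 4, N 3, O 2, S 2, halogen 1):
  atom 1: O, bond orders sum to 1 (valence 2) → 1 H
  atom 2: C, bond orders sum to 4 (valence 4) → 0 H
  atom 3: O, bond orders sum to 2 (valence 2) → 0 H
  atom 4: C, bond orders sum to 4 (valence 4) → 0 H
  atom 5: C, bond orders sum to 4 (valence 4) → 0 H
  atom 6: C, bond orders sum to 3 (valence 4) → 1 H
  atom 7: C, bond orders sum to 3 (valence 4) → 1 H
  atom 8: C, bond orders sum to 4 (valence 4) → 0 H
  atom 9: O, bond orders sum to 1 (valence 2) → 1 H
  atom 10: C, bond orders sum to 3 (valence 4) → 1 H
  atom 11: C, bond orders sum to 4 (valence 4) → 0 H
  atom 12: C, bond orders sum to 3 (valence 4) → 1 H
  atom 13: C, bond orders sum to 4 (valence 4) → 0 H
  atom 14: C, bond orders sum to 3 (valence 4) → 1 H
  atom 15: O, bond orders sum to 1 (valence 2) → 1 H
Total hydrogens: 8.

8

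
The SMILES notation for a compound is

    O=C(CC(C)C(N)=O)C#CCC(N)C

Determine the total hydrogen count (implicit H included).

16

Walk through each heavy atom and fill implicit hydrogens from standard valence (C 4, N 3, O 2, S 2, halogen 1):
  atom 1: O, bond orders sum to 2 (valence 2) → 0 H
  atom 2: C, bond orders sum to 4 (valence 4) → 0 H
  atom 3: C, bond orders sum to 2 (valence 4) → 2 H
  atom 4: C, bond orders sum to 3 (valence 4) → 1 H
  atom 5: C, bond orders sum to 1 (valence 4) → 3 H
  atom 6: C, bond orders sum to 4 (valence 4) → 0 H
  atom 7: N, bond orders sum to 1 (valence 3) → 2 H
  atom 8: O, bond orders sum to 2 (valence 2) → 0 H
  atom 9: C, bond orders sum to 4 (valence 4) → 0 H
  atom 10: C, bond orders sum to 4 (valence 4) → 0 H
  atom 11: C, bond orders sum to 2 (valence 4) → 2 H
  atom 12: C, bond orders sum to 3 (valence 4) → 1 H
  atom 13: N, bond orders sum to 1 (valence 3) → 2 H
  atom 14: C, bond orders sum to 1 (valence 4) → 3 H
Total hydrogens: 16.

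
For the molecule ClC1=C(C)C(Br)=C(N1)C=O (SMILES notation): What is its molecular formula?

Walk through each heavy atom and fill implicit hydrogens from standard valence (C 4, N 3, O 2, S 2, halogen 1):
  atom 1: Cl (halogen, monovalent) → 0 H
  atom 2: C, bond orders sum to 4 (valence 4) → 0 H
  atom 3: C, bond orders sum to 4 (valence 4) → 0 H
  atom 4: C, bond orders sum to 1 (valence 4) → 3 H
  atom 5: C, bond orders sum to 4 (valence 4) → 0 H
  atom 6: Br (halogen, monovalent) → 0 H
  atom 7: C, bond orders sum to 4 (valence 4) → 0 H
  atom 8: N, bond orders sum to 2 (valence 3) → 1 H
  atom 9: C, bond orders sum to 3 (valence 4) → 1 H
  atom 10: O, bond orders sum to 2 (valence 2) → 0 H
Totals → C:6, H:5, Br:1, Cl:1, N:1, O:1.
In Hill order: C6H5BrClNO.

C6H5BrClNO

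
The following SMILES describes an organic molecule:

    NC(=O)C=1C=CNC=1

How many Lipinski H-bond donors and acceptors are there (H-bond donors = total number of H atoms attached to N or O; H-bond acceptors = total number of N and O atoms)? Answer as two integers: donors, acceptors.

3, 3

Donors: find every N or O and count the H atoms it carries.
  atom 1 (N): bond orders sum to 1 → 2 H
  atom 3 (O): bond orders sum to 2 → 0 H
  atom 7 (N): bond orders sum to 2 → 1 H
Lipinski HBD = 3.
Acceptors: N atoms = 2, O atoms = 1 → HBA = 3.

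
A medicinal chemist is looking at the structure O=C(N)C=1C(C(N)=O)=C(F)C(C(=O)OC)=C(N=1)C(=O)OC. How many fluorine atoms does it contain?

1

Scan the SMILES for F atoms (remember two-letter symbols like Cl and Br are single atoms).
Fluorine count: 1.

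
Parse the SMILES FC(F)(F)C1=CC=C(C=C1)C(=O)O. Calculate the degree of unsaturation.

Molecular formula: C8H5F3O2.
DoU = (2C + 2 + N − H − X) / 2, where X is the halogen count and O/S are ignored.
    = (2·8 + 2 + 0 − 5 − 3) / 2 = 10 / 2 = 5.

5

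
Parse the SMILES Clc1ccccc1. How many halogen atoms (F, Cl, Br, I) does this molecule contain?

1

Halogen atoms appear at heavy-atom position 1 (1×Cl).
Halogen count: 1.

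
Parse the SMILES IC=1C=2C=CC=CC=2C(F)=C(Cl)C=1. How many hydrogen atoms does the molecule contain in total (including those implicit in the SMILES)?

5

Walk through each heavy atom and fill implicit hydrogens from standard valence (C 4, N 3, O 2, S 2, halogen 1):
  atom 1: I (halogen, monovalent) → 0 H
  atom 2: C, bond orders sum to 4 (valence 4) → 0 H
  atom 3: C, bond orders sum to 4 (valence 4) → 0 H
  atom 4: C, bond orders sum to 3 (valence 4) → 1 H
  atom 5: C, bond orders sum to 3 (valence 4) → 1 H
  atom 6: C, bond orders sum to 3 (valence 4) → 1 H
  atom 7: C, bond orders sum to 3 (valence 4) → 1 H
  atom 8: C, bond orders sum to 4 (valence 4) → 0 H
  atom 9: C, bond orders sum to 4 (valence 4) → 0 H
  atom 10: F (halogen, monovalent) → 0 H
  atom 11: C, bond orders sum to 4 (valence 4) → 0 H
  atom 12: Cl (halogen, monovalent) → 0 H
  atom 13: C, bond orders sum to 3 (valence 4) → 1 H
Total hydrogens: 5.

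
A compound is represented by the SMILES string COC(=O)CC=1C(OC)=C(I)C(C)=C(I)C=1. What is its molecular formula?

C11H12I2O3

Walk through each heavy atom and fill implicit hydrogens from standard valence (C 4, N 3, O 2, S 2, halogen 1):
  atom 1: C, bond orders sum to 1 (valence 4) → 3 H
  atom 2: O, bond orders sum to 2 (valence 2) → 0 H
  atom 3: C, bond orders sum to 4 (valence 4) → 0 H
  atom 4: O, bond orders sum to 2 (valence 2) → 0 H
  atom 5: C, bond orders sum to 2 (valence 4) → 2 H
  atom 6: C, bond orders sum to 4 (valence 4) → 0 H
  atom 7: C, bond orders sum to 4 (valence 4) → 0 H
  atom 8: O, bond orders sum to 2 (valence 2) → 0 H
  atom 9: C, bond orders sum to 1 (valence 4) → 3 H
  atom 10: C, bond orders sum to 4 (valence 4) → 0 H
  atom 11: I (halogen, monovalent) → 0 H
  atom 12: C, bond orders sum to 4 (valence 4) → 0 H
  atom 13: C, bond orders sum to 1 (valence 4) → 3 H
  atom 14: C, bond orders sum to 4 (valence 4) → 0 H
  atom 15: I (halogen, monovalent) → 0 H
  atom 16: C, bond orders sum to 3 (valence 4) → 1 H
Totals → C:11, H:12, I:2, O:3.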